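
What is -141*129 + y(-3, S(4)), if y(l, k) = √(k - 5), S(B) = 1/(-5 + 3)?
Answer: -18189 + I*√22/2 ≈ -18189.0 + 2.3452*I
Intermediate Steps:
S(B) = -½ (S(B) = 1/(-2) = -½)
y(l, k) = √(-5 + k)
-141*129 + y(-3, S(4)) = -141*129 + √(-5 - ½) = -18189 + √(-11/2) = -18189 + I*√22/2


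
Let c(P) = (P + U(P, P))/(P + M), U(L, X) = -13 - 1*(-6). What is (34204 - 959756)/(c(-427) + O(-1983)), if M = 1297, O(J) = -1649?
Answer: 100653780/179383 ≈ 561.11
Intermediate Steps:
U(L, X) = -7 (U(L, X) = -13 + 6 = -7)
c(P) = (-7 + P)/(1297 + P) (c(P) = (P - 7)/(P + 1297) = (-7 + P)/(1297 + P))
(34204 - 959756)/(c(-427) + O(-1983)) = (34204 - 959756)/((-7 - 427)/(1297 - 427) - 1649) = -925552/(-434/870 - 1649) = -925552/((1/870)*(-434) - 1649) = -925552/(-217/435 - 1649) = -925552/(-717532/435) = -925552*(-435/717532) = 100653780/179383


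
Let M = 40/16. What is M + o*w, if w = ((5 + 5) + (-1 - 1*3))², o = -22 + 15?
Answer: -499/2 ≈ -249.50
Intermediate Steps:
M = 5/2 (M = 40*(1/16) = 5/2 ≈ 2.5000)
o = -7
w = 36 (w = (10 + (-1 - 3))² = (10 - 4)² = 6² = 36)
M + o*w = 5/2 - 7*36 = 5/2 - 252 = -499/2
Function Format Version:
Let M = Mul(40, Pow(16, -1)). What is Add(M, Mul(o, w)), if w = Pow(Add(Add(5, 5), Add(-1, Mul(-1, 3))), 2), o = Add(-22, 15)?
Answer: Rational(-499, 2) ≈ -249.50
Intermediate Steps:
M = Rational(5, 2) (M = Mul(40, Rational(1, 16)) = Rational(5, 2) ≈ 2.5000)
o = -7
w = 36 (w = Pow(Add(10, Add(-1, -3)), 2) = Pow(Add(10, -4), 2) = Pow(6, 2) = 36)
Add(M, Mul(o, w)) = Add(Rational(5, 2), Mul(-7, 36)) = Add(Rational(5, 2), -252) = Rational(-499, 2)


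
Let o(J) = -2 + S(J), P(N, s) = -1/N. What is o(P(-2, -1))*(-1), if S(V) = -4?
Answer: 6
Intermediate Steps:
o(J) = -6 (o(J) = -2 - 4 = -6)
o(P(-2, -1))*(-1) = -6*(-1) = 6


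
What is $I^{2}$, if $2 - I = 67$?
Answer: $4225$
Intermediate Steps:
$I = -65$ ($I = 2 - 67 = -65$)
$I^{2} = \left(-65\right)^{2} = 4225$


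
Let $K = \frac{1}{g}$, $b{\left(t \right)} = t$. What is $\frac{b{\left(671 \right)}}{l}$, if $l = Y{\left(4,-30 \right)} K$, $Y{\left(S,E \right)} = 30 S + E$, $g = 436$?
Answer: $\frac{146278}{45} \approx 3250.6$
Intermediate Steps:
$K = \frac{1}{436} \approx 0.0022936$
$Y{\left(S,E \right)} = E + 30 S$
$l = \frac{45}{218}$ ($l = \left(-30 + 30 \cdot 4\right) \frac{1}{436} = \left(-30 + 120\right) \frac{1}{436} = 90 \cdot \frac{1}{436} = \frac{45}{218} \approx 0.20642$)
$\frac{b{\left(671 \right)}}{l} = \frac{671}{\frac{45}{218}} = 671 \cdot \frac{218}{45} = \frac{146278}{45}$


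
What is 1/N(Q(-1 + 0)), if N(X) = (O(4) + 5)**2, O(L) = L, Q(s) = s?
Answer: 1/81 ≈ 0.012346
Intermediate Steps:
N(X) = 81 (N(X) = (4 + 5)**2 = 9**2 = 81)
1/N(Q(-1 + 0)) = 1/81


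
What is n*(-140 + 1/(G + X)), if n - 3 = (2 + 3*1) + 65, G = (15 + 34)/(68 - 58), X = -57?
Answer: -5325350/521 ≈ -10221.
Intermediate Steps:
G = 49/10 ≈ 4.9000
n = 73 (n = 3 + ((2 + 3*1) + 65) = 3 + ((2 + 3) + 65) = 3 + (5 + 65) = 3 + 70 = 73)
n*(-140 + 1/(G + X)) = 73*(-140 + 1/(49/10 - 57)) = 73*(-140 + 1/(-521/10)) = 73*(-140 - 10/521) = 73*(-72950/521) = -5325350/521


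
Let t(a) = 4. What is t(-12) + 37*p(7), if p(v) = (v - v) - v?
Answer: -255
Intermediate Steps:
p(v) = -v (p(v) = 0 - v = -v)
t(-12) + 37*p(7) = 4 + 37*(-1*7) = 4 + 37*(-7) = 4 - 259 = -255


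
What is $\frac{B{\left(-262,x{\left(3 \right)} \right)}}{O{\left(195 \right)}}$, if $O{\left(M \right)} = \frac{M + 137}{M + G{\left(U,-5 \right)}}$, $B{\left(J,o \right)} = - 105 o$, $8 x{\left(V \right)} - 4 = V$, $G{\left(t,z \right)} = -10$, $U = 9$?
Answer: $- \frac{135975}{2656} \approx -51.195$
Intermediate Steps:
$x{\left(V \right)} = \frac{1}{2} + \frac{V}{8}$
$O{\left(M \right)} = \frac{137 + M}{-10 + M}$ ($O{\left(M \right)} = \frac{M + 137}{M - 10} = \frac{137 + M}{-10 + M}$)
$\frac{B{\left(-262,x{\left(3 \right)} \right)}}{O{\left(195 \right)}} = \frac{\left(-105\right) \left(\frac{1}{2} + \frac{1}{8} \cdot 3\right)}{\frac{1}{-10 + 195} \left(137 + 195\right)} = \frac{\left(-105\right) \left(\frac{1}{2} + \frac{3}{8}\right)}{\frac{1}{185} \cdot 332} = \frac{\left(-105\right) \frac{7}{8}}{\frac{1}{185} \cdot 332} = - \frac{735}{8 \cdot \frac{332}{185}} = \left(- \frac{735}{8}\right) \frac{185}{332} = - \frac{135975}{2656}$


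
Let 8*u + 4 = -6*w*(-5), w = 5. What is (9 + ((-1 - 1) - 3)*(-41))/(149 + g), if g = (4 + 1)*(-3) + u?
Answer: 856/609 ≈ 1.4056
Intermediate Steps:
u = 73/4 (u = -1/2 + (-6*5*(-5))/8 = -1/2 + (-30*(-5))/8 = -1/2 + (1/8)*150 = -1/2 + 75/4 = 73/4 ≈ 18.250)
g = 13/4 (g = (4 + 1)*(-3) + 73/4 = 5*(-3) + 73/4 = -15 + 73/4 = 13/4 ≈ 3.2500)
(9 + ((-1 - 1) - 3)*(-41))/(149 + g) = (9 + ((-1 - 1) - 3)*(-41))/(149 + 13/4) = (9 + (-2 - 3)*(-41))/(609/4) = (9 - 5*(-41))*(4/609) = (9 + 205)*(4/609) = 214*(4/609) = 856/609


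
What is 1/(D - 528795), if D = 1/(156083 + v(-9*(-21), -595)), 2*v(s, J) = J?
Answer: -311571/164757186943 ≈ -1.8911e-6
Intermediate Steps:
v(s, J) = J/2
D = 2/311571 (D = 1/(156083 + (1/2)*(-595)) = 1/(156083 - 595/2) = 1/(311571/2) = 2/311571 ≈ 6.4191e-6)
1/(D - 528795) = 1/(2/311571 - 528795) = 1/(-164757186943/311571) = -311571/164757186943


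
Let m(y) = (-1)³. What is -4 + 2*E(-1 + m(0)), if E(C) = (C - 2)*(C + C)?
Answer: 28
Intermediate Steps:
m(y) = -1
E(C) = 2*C*(-2 + C) (E(C) = (-2 + C)*(2*C) = 2*C*(-2 + C))
-4 + 2*E(-1 + m(0)) = -4 + 2*(2*(-1 - 1)*(-2 + (-1 - 1))) = -4 + 2*(2*(-2)*(-2 - 2)) = -4 + 2*(2*(-2)*(-4)) = -4 + 2*16 = -4 + 32 = 28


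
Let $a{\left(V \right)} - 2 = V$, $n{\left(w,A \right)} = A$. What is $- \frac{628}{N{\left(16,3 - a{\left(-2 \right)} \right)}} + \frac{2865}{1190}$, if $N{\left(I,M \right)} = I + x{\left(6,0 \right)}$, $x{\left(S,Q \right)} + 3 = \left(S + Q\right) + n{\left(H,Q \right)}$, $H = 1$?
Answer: $- \frac{138577}{4522} \approx -30.645$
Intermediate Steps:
$a{\left(V \right)} = 2 + V$
$x{\left(S,Q \right)} = -3 + S + 2 Q$ ($x{\left(S,Q \right)} = -3 + \left(\left(S + Q\right) + Q\right) = -3 + \left(\left(Q + S\right) + Q\right) = -3 + \left(S + 2 Q\right) = -3 + S + 2 Q$)
$N{\left(I,M \right)} = 3 + I$ ($N{\left(I,M \right)} = I + \left(-3 + 6 + 2 \cdot 0\right) = I + \left(-3 + 6 + 0\right) = I + 3 = 3 + I$)
$- \frac{628}{N{\left(16,3 - a{\left(-2 \right)} \right)}} + \frac{2865}{1190} = - \frac{628}{3 + 16} + \frac{2865}{1190} = - \frac{628}{19} + 2865 \cdot \frac{1}{1190} = \left(-628\right) \frac{1}{19} + \frac{573}{238} = - \frac{628}{19} + \frac{573}{238} = - \frac{138577}{4522}$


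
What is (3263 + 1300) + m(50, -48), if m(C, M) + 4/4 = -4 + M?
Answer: 4510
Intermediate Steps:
m(C, M) = -5 + M (m(C, M) = -1 + (-4 + M) = -5 + M)
(3263 + 1300) + m(50, -48) = (3263 + 1300) + (-5 - 48) = 4563 - 53 = 4510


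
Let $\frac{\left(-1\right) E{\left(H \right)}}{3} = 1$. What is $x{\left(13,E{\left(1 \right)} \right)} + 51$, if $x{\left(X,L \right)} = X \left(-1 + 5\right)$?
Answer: $103$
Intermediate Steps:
$E{\left(H \right)} = -3$ ($E{\left(H \right)} = \left(-3\right) 1 = -3$)
$x{\left(X,L \right)} = 4 X$ ($x{\left(X,L \right)} = X 4 = 4 X$)
$x{\left(13,E{\left(1 \right)} \right)} + 51 = 4 \cdot 13 + 51 = 52 + 51 = 103$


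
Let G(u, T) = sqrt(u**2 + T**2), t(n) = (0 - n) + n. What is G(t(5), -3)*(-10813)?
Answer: -32439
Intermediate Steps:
t(n) = 0 (t(n) = -n + n = 0)
G(u, T) = sqrt(T**2 + u**2)
G(t(5), -3)*(-10813) = sqrt((-3)**2 + 0**2)*(-10813) = sqrt(9 + 0)*(-10813) = sqrt(9)*(-10813) = 3*(-10813) = -32439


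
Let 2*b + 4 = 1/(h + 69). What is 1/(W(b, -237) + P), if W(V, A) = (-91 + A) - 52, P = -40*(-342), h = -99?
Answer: 1/13300 ≈ 7.5188e-5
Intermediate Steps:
b = -121/60 (b = -2 + 1/(2*(-99 + 69)) = -2 + (½)/(-30) = -2 + (½)*(-1/30) = -2 - 1/60 = -121/60 ≈ -2.0167)
P = 13680
W(V, A) = -143 + A
1/(W(b, -237) + P) = 1/((-143 - 237) + 13680) = 1/(-380 + 13680) = 1/13300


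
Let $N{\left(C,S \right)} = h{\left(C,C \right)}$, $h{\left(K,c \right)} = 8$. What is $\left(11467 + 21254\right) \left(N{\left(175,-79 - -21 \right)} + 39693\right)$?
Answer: $1299056421$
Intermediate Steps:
$N{\left(C,S \right)} = 8$
$\left(11467 + 21254\right) \left(N{\left(175,-79 - -21 \right)} + 39693\right) = \left(11467 + 21254\right) \left(8 + 39693\right) = 32721 \cdot 39701 = 1299056421$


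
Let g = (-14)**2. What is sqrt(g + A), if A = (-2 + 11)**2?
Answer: sqrt(277) ≈ 16.643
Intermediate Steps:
g = 196
A = 81 (A = 9**2 = 81)
sqrt(g + A) = sqrt(196 + 81) = sqrt(277)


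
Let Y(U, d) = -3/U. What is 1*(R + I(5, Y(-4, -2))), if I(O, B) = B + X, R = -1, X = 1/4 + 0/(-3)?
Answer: 0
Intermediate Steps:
X = ¼ (X = 1*(¼) + 0*(-⅓) = ¼ + 0 = ¼ ≈ 0.25000)
I(O, B) = ¼ + B (I(O, B) = B + ¼ = ¼ + B)
1*(R + I(5, Y(-4, -2))) = 1*(-1 + (¼ - 3/(-4))) = 1*(-1 + (¼ - 3*(-¼))) = 1*(-1 + (¼ + ¾)) = 1*(-1 + 1) = 1*0 = 0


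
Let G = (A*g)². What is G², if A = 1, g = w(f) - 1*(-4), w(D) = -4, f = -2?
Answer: 0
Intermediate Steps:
g = 0 (g = -4 - 1*(-4) = -4 + 4 = 0)
G = 0 (G = (1*0)² = 0² = 0)
G² = 0² = 0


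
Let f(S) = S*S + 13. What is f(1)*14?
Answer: 196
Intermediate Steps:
f(S) = 13 + S² (f(S) = S² + 13 = 13 + S²)
f(1)*14 = (13 + 1²)*14 = (13 + 1)*14 = 14*14 = 196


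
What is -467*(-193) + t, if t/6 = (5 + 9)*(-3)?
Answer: 89879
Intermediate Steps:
t = -252 (t = 6*((5 + 9)*(-3)) = 6*(14*(-3)) = 6*(-42) = -252)
-467*(-193) + t = -467*(-193) - 252 = 90131 - 252 = 89879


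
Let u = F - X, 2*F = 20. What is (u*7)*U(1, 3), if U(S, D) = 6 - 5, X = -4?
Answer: 98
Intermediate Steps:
F = 10 (F = (½)*20 = 10)
U(S, D) = 1
u = 14 (u = 10 - 1*(-4) = 10 + 4 = 14)
(u*7)*U(1, 3) = (14*7)*1 = 98*1 = 98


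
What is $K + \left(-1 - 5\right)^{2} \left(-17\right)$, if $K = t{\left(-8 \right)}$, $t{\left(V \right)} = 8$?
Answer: $-604$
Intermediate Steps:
$K = 8$
$K + \left(-1 - 5\right)^{2} \left(-17\right) = 8 + \left(-1 - 5\right)^{2} \left(-17\right) = 8 + \left(-6\right)^{2} \left(-17\right) = 8 + 36 \left(-17\right) = 8 - 612 = -604$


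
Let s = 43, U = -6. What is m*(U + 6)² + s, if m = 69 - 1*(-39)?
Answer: 43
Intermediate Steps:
m = 108 (m = 69 + 39 = 108)
m*(U + 6)² + s = 108*(-6 + 6)² + 43 = 108*0² + 43 = 108*0 + 43 = 0 + 43 = 43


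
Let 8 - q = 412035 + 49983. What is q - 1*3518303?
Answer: -3980313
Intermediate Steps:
q = -462010 (q = 8 - (412035 + 49983) = 8 - 1*462018 = 8 - 462018 = -462010)
q - 1*3518303 = -462010 - 1*3518303 = -462010 - 3518303 = -3980313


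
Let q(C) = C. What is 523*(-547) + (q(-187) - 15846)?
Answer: -302114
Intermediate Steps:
523*(-547) + (q(-187) - 15846) = 523*(-547) + (-187 - 15846) = -286081 - 16033 = -302114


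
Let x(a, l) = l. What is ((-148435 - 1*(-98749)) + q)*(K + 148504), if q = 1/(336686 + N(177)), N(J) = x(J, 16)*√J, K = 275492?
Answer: -597015691015995791862/28339354321 - 1695984*√177/28339354321 ≈ -2.1067e+10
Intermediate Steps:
N(J) = 16*√J
q = 1/(336686 + 16*√177) ≈ 2.9682e-6
((-148435 - 1*(-98749)) + q)*(K + 148504) = ((-148435 - 1*(-98749)) + (168343/56678708642 - 4*√177/28339354321))*(275492 + 148504) = ((-148435 + 98749) + (168343/56678708642 - 4*√177/28339354321))*423996 = (-49686 + (168343/56678708642 - 4*√177/28339354321))*423996 = (-2816138317418069/56678708642 - 4*√177/28339354321)*423996 = -597015691015995791862/28339354321 - 1695984*√177/28339354321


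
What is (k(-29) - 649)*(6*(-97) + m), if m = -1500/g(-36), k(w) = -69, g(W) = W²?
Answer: 22610179/54 ≈ 4.1871e+5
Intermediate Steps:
m = -125/108 (m = -1500/((-36)²) = -1500/1296 = -1500*1/1296 = -125/108 ≈ -1.1574)
(k(-29) - 649)*(6*(-97) + m) = (-69 - 649)*(6*(-97) - 125/108) = -718*(-582 - 125/108) = -718*(-62981/108) = 22610179/54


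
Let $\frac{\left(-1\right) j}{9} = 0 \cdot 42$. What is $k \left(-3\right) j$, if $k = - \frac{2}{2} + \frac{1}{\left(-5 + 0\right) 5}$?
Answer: $0$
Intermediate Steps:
$j = 0$ ($j = - 9 \cdot 0 \cdot 42 = \left(-9\right) 0 = 0$)
$k = - \frac{26}{25}$ ($k = \left(-2\right) \frac{1}{2} + \frac{1}{-5} \cdot \frac{1}{5} = -1 - \frac{1}{25} = - \frac{26}{25} \approx -1.04$)
$k \left(-3\right) j = \left(- \frac{26}{25}\right) \left(-3\right) 0 = \frac{78}{25} \cdot 0 = 0$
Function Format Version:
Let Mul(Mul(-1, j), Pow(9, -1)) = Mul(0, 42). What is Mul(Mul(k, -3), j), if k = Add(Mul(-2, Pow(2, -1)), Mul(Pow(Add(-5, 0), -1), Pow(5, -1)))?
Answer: 0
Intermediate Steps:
j = 0 (j = Mul(-9, Mul(0, 42)) = Mul(-9, 0) = 0)
k = Rational(-26, 25) (k = Add(Mul(-2, Rational(1, 2)), Mul(Pow(-5, -1), Rational(1, 5))) = Add(-1, Mul(Rational(-1, 5), Rational(1, 5))) = Add(-1, Rational(-1, 25)) = Rational(-26, 25) ≈ -1.0400)
Mul(Mul(k, -3), j) = Mul(Mul(Rational(-26, 25), -3), 0) = Mul(Rational(78, 25), 0) = 0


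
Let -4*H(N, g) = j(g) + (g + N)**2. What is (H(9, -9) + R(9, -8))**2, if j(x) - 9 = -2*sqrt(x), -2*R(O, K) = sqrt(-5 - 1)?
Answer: (9 - 6*I + 2*I*sqrt(6))**2/16 ≈ 4.9867 - 1.2386*I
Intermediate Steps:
R(O, K) = -I*sqrt(6)/2 (R(O, K) = -sqrt(-5 - 1)/2 = -I*sqrt(6)/2)
j(x) = 9 - 2*sqrt(x)
H(N, g) = -9/4 + sqrt(g)/2 - (N + g)**2/4 (H(N, g) = -((9 - 2*sqrt(g)) + (g + N)**2)/4 = -((9 - 2*sqrt(g)) + (N + g)**2)/4 = -(9 + (N + g)**2 - 2*sqrt(g))/4 = -9/4 + sqrt(g)/2 - (N + g)**2/4)
(H(9, -9) + R(9, -8))**2 = ((-9/4 + sqrt(-9)/2 - (9 - 9)**2/4) - I*sqrt(6)/2)**2 = ((-9/4 + (3*I)/2 - 1/4*0**2) - I*sqrt(6)/2)**2 = ((-9/4 + 3*I/2 - 1/4*0) - I*sqrt(6)/2)**2 = ((-9/4 + 3*I/2 + 0) - I*sqrt(6)/2)**2 = ((-9/4 + 3*I/2) - I*sqrt(6)/2)**2 = (-9/4 + 3*I/2 - I*sqrt(6)/2)**2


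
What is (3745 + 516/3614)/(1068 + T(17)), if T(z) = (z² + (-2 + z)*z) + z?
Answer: 6767473/2943603 ≈ 2.2990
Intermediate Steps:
T(z) = z + z² + z*(-2 + z) (T(z) = (z² + z*(-2 + z)) + z = z + z² + z*(-2 + z))
(3745 + 516/3614)/(1068 + T(17)) = (3745 + 516/3614)/(1068 + 17*(-1 + 2*17)) = (3745 + 516*(1/3614))/(1068 + 17*(-1 + 34)) = (3745 + 258/1807)/(1068 + 17*33) = 6767473/(1807*(1068 + 561)) = (6767473/1807)/1629 = (6767473/1807)*(1/1629) = 6767473/2943603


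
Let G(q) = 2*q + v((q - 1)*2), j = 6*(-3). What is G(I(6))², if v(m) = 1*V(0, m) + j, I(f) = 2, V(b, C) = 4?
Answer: 100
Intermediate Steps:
j = -18
v(m) = -14 (v(m) = 1*4 - 18 = 4 - 18 = -14)
G(q) = -14 + 2*q (G(q) = 2*q - 14 = -14 + 2*q)
G(I(6))² = (-14 + 2*2)² = (-14 + 4)² = (-10)² = 100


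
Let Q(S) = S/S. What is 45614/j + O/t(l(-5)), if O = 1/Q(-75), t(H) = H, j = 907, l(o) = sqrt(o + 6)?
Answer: 46521/907 ≈ 51.291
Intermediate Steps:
l(o) = sqrt(6 + o)
Q(S) = 1
O = 1 (O = 1/1 = 1)
45614/j + O/t(l(-5)) = 45614/907 + 1/sqrt(6 - 5) = 45614*(1/907) + 1/sqrt(1) = 45614/907 + 1/1 = 45614/907 + 1*1 = 45614/907 + 1 = 46521/907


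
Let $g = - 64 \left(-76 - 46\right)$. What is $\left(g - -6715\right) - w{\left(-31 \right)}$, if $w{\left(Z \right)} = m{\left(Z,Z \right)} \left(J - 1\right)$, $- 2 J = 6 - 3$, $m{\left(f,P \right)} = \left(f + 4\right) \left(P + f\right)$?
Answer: $18708$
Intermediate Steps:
$m{\left(f,P \right)} = \left(4 + f\right) \left(P + f\right)$
$J = - \frac{3}{2}$ ($J = - \frac{6 - 3}{2} = \left(- \frac{1}{2}\right) 3 = - \frac{3}{2} \approx -1.5$)
$g = 7808$ ($g = \left(-64\right) \left(-122\right) = 7808$)
$w{\left(Z \right)} = - 20 Z - 5 Z^{2}$ ($w{\left(Z \right)} = \left(Z^{2} + 4 Z + 4 Z + Z Z\right) \left(- \frac{3}{2} - 1\right) = \left(Z^{2} + 4 Z + 4 Z + Z^{2}\right) \left(- \frac{5}{2}\right) = \left(2 Z^{2} + 8 Z\right) \left(- \frac{5}{2}\right) = - 20 Z - 5 Z^{2}$)
$\left(g - -6715\right) - w{\left(-31 \right)} = \left(7808 - -6715\right) - 5 \left(-31\right) \left(-4 - -31\right) = \left(7808 + 6715\right) - 5 \left(-31\right) \left(-4 + 31\right) = 14523 - 5 \left(-31\right) 27 = 14523 - -4185 = 14523 + 4185 = 18708$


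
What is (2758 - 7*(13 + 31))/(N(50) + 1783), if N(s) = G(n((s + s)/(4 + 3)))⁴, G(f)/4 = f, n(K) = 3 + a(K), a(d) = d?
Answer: 5882450/54880154519 ≈ 0.00010719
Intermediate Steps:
n(K) = 3 + K
G(f) = 4*f
N(s) = (12 + 8*s/7)⁴ (N(s) = (4*(3 + (s + s)/(4 + 3)))⁴ = (4*(3 + (2*s)/7))⁴ = (4*(3 + (2*s)*(⅐)))⁴ = (4*(3 + 2*s/7))⁴ = (12 + 8*s/7)⁴)
(2758 - 7*(13 + 31))/(N(50) + 1783) = (2758 - 7*(13 + 31))/(256*(21 + 2*50)⁴/2401 + 1783) = (2758 - 7*44)/(256*(21 + 100)⁴/2401 + 1783) = (2758 - 308)/((256/2401)*121⁴ + 1783) = 2450/((256/2401)*214358881 + 1783) = 2450/(54875873536/2401 + 1783) = 2450/(54880154519/2401) = 2450*(2401/54880154519) = 5882450/54880154519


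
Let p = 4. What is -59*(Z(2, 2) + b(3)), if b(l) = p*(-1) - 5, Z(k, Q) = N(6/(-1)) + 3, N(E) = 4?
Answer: 118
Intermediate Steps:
Z(k, Q) = 7 (Z(k, Q) = 4 + 3 = 7)
b(l) = -9 (b(l) = 4*(-1) - 5 = -4 - 5 = -9)
-59*(Z(2, 2) + b(3)) = -59*(7 - 9) = -59*(-2) = 118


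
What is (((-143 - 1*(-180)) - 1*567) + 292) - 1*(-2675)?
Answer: 2437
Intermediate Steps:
(((-143 - 1*(-180)) - 1*567) + 292) - 1*(-2675) = (((-143 + 180) - 567) + 292) + 2675 = ((37 - 567) + 292) + 2675 = (-530 + 292) + 2675 = -238 + 2675 = 2437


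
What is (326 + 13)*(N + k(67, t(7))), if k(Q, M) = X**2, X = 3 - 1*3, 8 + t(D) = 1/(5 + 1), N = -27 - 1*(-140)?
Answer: 38307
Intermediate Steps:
N = 113 (N = -27 + 140 = 113)
t(D) = -47/6 (t(D) = -8 + 1/(5 + 1) = -8 + 1/6 = -47/6)
X = 0 (X = 3 - 3 = 0)
k(Q, M) = 0 (k(Q, M) = 0**2 = 0)
(326 + 13)*(N + k(67, t(7))) = (326 + 13)*(113 + 0) = 339*113 = 38307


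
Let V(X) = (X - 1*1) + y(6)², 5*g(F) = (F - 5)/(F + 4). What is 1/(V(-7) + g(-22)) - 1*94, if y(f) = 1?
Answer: -6308/67 ≈ -94.149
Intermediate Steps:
g(F) = (-5 + F)/(5*(4 + F)) (g(F) = ((F - 5)/(F + 4))/5 = ((-5 + F)/(4 + F))/5 = (-5 + F)/(5*(4 + F)))
V(X) = X (V(X) = (X - 1*1) + 1² = (X - 1) + 1 = (-1 + X) + 1 = X)
1/(V(-7) + g(-22)) - 1*94 = 1/(-7 + (-5 - 22)/(5*(4 - 22))) - 1*94 = 1/(-7 + (⅕)*(-27)/(-18)) - 94 = 1/(-7 + (⅕)*(-1/18)*(-27)) - 94 = 1/(-7 + 3/10) - 94 = 1/(-67/10) - 94 = -10/67 - 94 = -6308/67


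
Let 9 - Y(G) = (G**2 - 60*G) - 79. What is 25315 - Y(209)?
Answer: 56368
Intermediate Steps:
Y(G) = 88 - G**2 + 60*G (Y(G) = 9 - ((G**2 - 60*G) - 79) = 9 - (-79 + G**2 - 60*G) = 9 + (79 - G**2 + 60*G) = 88 - G**2 + 60*G)
25315 - Y(209) = 25315 - (88 - 1*209**2 + 60*209) = 25315 - (88 - 1*43681 + 12540) = 25315 - (88 - 43681 + 12540) = 25315 - 1*(-31053) = 25315 + 31053 = 56368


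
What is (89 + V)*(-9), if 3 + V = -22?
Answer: -576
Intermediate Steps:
V = -25 (V = -3 - 22 = -25)
(89 + V)*(-9) = (89 - 25)*(-9) = 64*(-9) = -576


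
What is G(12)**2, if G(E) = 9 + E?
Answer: 441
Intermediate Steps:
G(12)**2 = (9 + 12)**2 = 21**2 = 441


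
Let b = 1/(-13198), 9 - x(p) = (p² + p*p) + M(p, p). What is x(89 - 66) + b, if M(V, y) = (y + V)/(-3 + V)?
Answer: -34687646/32995 ≈ -1051.3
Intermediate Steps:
M(V, y) = (V + y)/(-3 + V)
x(p) = 9 - 2*p² - 2*p/(-3 + p) (x(p) = 9 - ((p² + p*p) + (p + p)/(-3 + p)) = 9 - ((p² + p²) + (2*p)/(-3 + p)) = 9 - (2*p² + 2*p/(-3 + p)) = 9 + (-2*p² - 2*p/(-3 + p)) = 9 - 2*p² - 2*p/(-3 + p))
b = -1/13198 ≈ -7.5769e-5
x(89 - 66) + b = (-2*(89 - 66) + (-3 + (89 - 66))*(9 - 2*(89 - 66)²))/(-3 + (89 - 66)) - 1/13198 = (-2*23 + (-3 + 23)*(9 - 2*23²))/(-3 + 23) - 1/13198 = (-46 + 20*(9 - 2*529))/20 - 1/13198 = (-46 + 20*(9 - 1058))/20 - 1/13198 = (-46 + 20*(-1049))/20 - 1/13198 = (-46 - 20980)/20 - 1/13198 = (1/20)*(-21026) - 1/13198 = -10513/10 - 1/13198 = -34687646/32995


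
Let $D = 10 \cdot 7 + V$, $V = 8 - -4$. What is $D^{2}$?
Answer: $6724$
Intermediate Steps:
$V = 12$ ($V = 8 + 4 = 12$)
$D = 82$ ($D = 10 \cdot 7 + 12 = 70 + 12 = 82$)
$D^{2} = 82^{2} = 6724$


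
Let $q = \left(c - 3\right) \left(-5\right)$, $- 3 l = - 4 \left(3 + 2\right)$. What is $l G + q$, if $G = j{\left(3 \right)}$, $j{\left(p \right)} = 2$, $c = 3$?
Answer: $\frac{40}{3} \approx 13.333$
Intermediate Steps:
$G = 2$
$l = \frac{20}{3}$ ($l = - \frac{\left(-4\right) \left(3 + 2\right)}{3} = - \frac{\left(-4\right) 5}{3} = \left(- \frac{1}{3}\right) \left(-20\right) = \frac{20}{3} \approx 6.6667$)
$q = 0$ ($q = \left(3 - 3\right) \left(-5\right) = 0 \left(-5\right) = 0$)
$l G + q = \frac{20}{3} \cdot 2 + 0 = \frac{40}{3} + 0 = \frac{40}{3}$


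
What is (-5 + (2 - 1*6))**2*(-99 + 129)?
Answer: 2430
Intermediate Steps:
(-5 + (2 - 1*6))**2*(-99 + 129) = (-5 + (2 - 6))**2*30 = (-5 - 4)**2*30 = (-9)**2*30 = 81*30 = 2430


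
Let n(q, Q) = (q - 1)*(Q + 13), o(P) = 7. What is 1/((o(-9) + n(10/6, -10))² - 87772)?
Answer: -1/87691 ≈ -1.1404e-5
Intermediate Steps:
n(q, Q) = (-1 + q)*(13 + Q)
1/((o(-9) + n(10/6, -10))² - 87772) = 1/((7 + (-13 - 1*(-10) + 13*(10/6) - 100/6))² - 87772) = 1/((7 + (-13 + 10 + 13*(10*(⅙)) - 100/6))² - 87772) = 1/((7 + (-13 + 10 + 13*(5/3) - 10*5/3))² - 87772) = 1/((7 + (-13 + 10 + 65/3 - 50/3))² - 87772) = 1/((7 + 2)² - 87772) = 1/(9² - 87772) = 1/(81 - 87772) = 1/(-87691) = -1/87691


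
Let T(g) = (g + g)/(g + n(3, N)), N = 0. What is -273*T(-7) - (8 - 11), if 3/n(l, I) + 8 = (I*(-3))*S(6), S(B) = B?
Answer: -30399/59 ≈ -515.24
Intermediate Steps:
n(l, I) = 3/(-8 - 18*I) (n(l, I) = 3/(-8 + (I*(-3))*6) = 3/(-8 - 3*I*6) = 3/(-8 - 18*I))
T(g) = 2*g/(-3/8 + g) (T(g) = (g + g)/(g - 3/(8 + 18*0)) = (2*g)/(g - 3/(8 + 0)) = (2*g)/(g - 3/8) = (2*g)/(-3/8 + g) = 2*g/(-3/8 + g))
-273*T(-7) - (8 - 11) = -4368*(-7)/(-3 + 8*(-7)) - (8 - 11) = -4368*(-7)/(-3 - 56) - 1*(-3) = -4368*(-7)/(-59) + 3 = -4368*(-7)*(-1)/59 + 3 = -273*112/59 + 3 = -30576/59 + 3 = -30399/59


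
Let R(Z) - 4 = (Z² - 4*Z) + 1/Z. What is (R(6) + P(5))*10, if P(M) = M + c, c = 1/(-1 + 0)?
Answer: 605/3 ≈ 201.67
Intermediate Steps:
R(Z) = 4 + 1/Z + Z² - 4*Z (R(Z) = 4 + ((Z² - 4*Z) + 1/Z) = 4 + (1/Z + Z² - 4*Z) = 4 + 1/Z + Z² - 4*Z)
c = -1 (c = 1/(-1) = -1)
P(M) = -1 + M (P(M) = M - 1 = -1 + M)
(R(6) + P(5))*10 = ((4 + 1/6 + 6² - 4*6) + (-1 + 5))*10 = ((4 + ⅙ + 36 - 24) + 4)*10 = (97/6 + 4)*10 = (121/6)*10 = 605/3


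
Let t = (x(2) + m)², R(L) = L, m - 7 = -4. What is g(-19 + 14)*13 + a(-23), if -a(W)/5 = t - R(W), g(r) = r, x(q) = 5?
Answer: -500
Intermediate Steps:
m = 3 (m = 7 - 4 = 3)
t = 64 (t = (5 + 3)² = 8² = 64)
a(W) = -320 + 5*W (a(W) = -5*(64 - W) = -320 + 5*W)
g(-19 + 14)*13 + a(-23) = (-19 + 14)*13 + (-320 + 5*(-23)) = -5*13 + (-320 - 115) = -65 - 435 = -500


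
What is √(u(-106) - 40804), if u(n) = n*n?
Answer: 8*I*√462 ≈ 171.95*I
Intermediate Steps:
u(n) = n²
√(u(-106) - 40804) = √((-106)² - 40804) = √(11236 - 40804) = √(-29568) = 8*I*√462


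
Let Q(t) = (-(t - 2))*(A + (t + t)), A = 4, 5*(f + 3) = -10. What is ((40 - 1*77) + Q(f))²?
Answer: 6241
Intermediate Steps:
f = -5 (f = -3 + (⅕)*(-10) = -3 - 2 = -5)
Q(t) = (2 - t)*(4 + 2*t) (Q(t) = (-(t - 2))*(4 + (t + t)) = (-(-2 + t))*(4 + 2*t) = (2 - t)*(4 + 2*t))
((40 - 1*77) + Q(f))² = ((40 - 1*77) + (8 - 2*(-5)²))² = ((40 - 77) + (8 - 2*25))² = (-37 + (8 - 50))² = (-37 - 42)² = (-79)² = 6241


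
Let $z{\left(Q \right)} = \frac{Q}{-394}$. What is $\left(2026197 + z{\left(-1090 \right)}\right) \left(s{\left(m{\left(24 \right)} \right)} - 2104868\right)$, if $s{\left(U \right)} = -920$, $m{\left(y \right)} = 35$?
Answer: $- \frac{840549189316952}{197} \approx -4.2667 \cdot 10^{12}$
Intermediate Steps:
$z{\left(Q \right)} = - \frac{Q}{394}$ ($z{\left(Q \right)} = Q \left(- \frac{1}{394}\right) = - \frac{Q}{394}$)
$\left(2026197 + z{\left(-1090 \right)}\right) \left(s{\left(m{\left(24 \right)} \right)} - 2104868\right) = \left(2026197 - - \frac{545}{197}\right) \left(-920 - 2104868\right) = \left(2026197 + \frac{545}{197}\right) \left(-2105788\right) = \frac{399161354}{197} \left(-2105788\right) = - \frac{840549189316952}{197}$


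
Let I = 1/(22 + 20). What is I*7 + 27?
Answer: 163/6 ≈ 27.167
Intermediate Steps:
I = 1/42 ≈ 0.023810
I*7 + 27 = (1/42)*7 + 27 = ⅙ + 27 = 163/6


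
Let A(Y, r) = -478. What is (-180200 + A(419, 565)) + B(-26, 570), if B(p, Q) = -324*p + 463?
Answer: -171791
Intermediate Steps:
B(p, Q) = 463 - 324*p
(-180200 + A(419, 565)) + B(-26, 570) = (-180200 - 478) + (463 - 324*(-26)) = -180678 + (463 + 8424) = -180678 + 8887 = -171791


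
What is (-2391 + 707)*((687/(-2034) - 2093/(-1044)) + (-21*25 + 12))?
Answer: 25395971633/29493 ≈ 8.6109e+5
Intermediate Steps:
(-2391 + 707)*((687/(-2034) - 2093/(-1044)) + (-21*25 + 12)) = -1684*((687*(-1/2034) - 2093*(-1/1044)) + (-525 + 12)) = -1684*((-229/678 + 2093/1044) - 513) = -1684*(196663/117972 - 513) = -1684*(-60322973/117972) = 25395971633/29493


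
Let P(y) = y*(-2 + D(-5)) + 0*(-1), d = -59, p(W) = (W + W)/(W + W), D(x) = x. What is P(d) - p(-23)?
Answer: 412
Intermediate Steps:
p(W) = 1 (p(W) = (2*W)/((2*W)) = (2*W)*(1/(2*W)) = 1)
P(y) = -7*y (P(y) = y*(-2 - 5) + 0*(-1) = y*(-7) + 0 = -7*y + 0 = -7*y)
P(d) - p(-23) = -7*(-59) - 1*1 = 413 - 1 = 412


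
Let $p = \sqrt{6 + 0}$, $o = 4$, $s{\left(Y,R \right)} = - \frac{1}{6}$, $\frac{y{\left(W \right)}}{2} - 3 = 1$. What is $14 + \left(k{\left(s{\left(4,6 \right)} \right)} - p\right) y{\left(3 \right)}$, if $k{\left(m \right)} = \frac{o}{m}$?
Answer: $-178 - 8 \sqrt{6} \approx -197.6$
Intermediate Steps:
$y{\left(W \right)} = 8$ ($y{\left(W \right)} = 6 + 2 \cdot 1 = 6 + 2 = 8$)
$s{\left(Y,R \right)} = - \frac{1}{6}$ ($s{\left(Y,R \right)} = \left(-1\right) \frac{1}{6} = - \frac{1}{6}$)
$p = \sqrt{6} \approx 2.4495$
$k{\left(m \right)} = \frac{4}{m}$
$14 + \left(k{\left(s{\left(4,6 \right)} \right)} - p\right) y{\left(3 \right)} = 14 + \left(\frac{4}{- \frac{1}{6}} - \sqrt{6}\right) 8 = 14 + \left(4 \left(-6\right) - \sqrt{6}\right) 8 = 14 + \left(-24 - \sqrt{6}\right) 8 = 14 - \left(192 + 8 \sqrt{6}\right) = -178 - 8 \sqrt{6}$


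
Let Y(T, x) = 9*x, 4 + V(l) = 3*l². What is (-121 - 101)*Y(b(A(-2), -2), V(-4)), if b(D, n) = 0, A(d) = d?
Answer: -87912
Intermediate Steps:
V(l) = -4 + 3*l²
(-121 - 101)*Y(b(A(-2), -2), V(-4)) = (-121 - 101)*(9*(-4 + 3*(-4)²)) = -1998*(-4 + 3*16) = -1998*(-4 + 48) = -1998*44 = -222*396 = -87912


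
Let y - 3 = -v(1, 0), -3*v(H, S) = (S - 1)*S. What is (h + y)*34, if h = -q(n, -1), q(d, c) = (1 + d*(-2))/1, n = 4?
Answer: 340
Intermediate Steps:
v(H, S) = -S*(-1 + S)/3 (v(H, S) = -(S - 1)*S/3 = -(-1 + S)*S/3 = -S*(-1 + S)/3)
q(d, c) = 1 - 2*d (q(d, c) = (1 - 2*d)*1 = 1 - 2*d)
y = 3 (y = 3 - 0*(1 - 1*0)/3 = 3 - 0*(1 + 0)/3 = 3 - 0/3 = 3 - 1*0 = 3 + 0 = 3)
h = 7 (h = -(1 - 2*4) = -(1 - 8) = -1*(-7) = 7)
(h + y)*34 = (7 + 3)*34 = 10*34 = 340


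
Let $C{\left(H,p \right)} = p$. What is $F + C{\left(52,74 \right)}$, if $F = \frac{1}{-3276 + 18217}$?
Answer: $\frac{1105635}{14941} \approx 74.0$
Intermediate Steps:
$F = \frac{1}{14941} \approx 6.693 \cdot 10^{-5}$
$F + C{\left(52,74 \right)} = \frac{1}{14941} + 74 = \frac{1105635}{14941}$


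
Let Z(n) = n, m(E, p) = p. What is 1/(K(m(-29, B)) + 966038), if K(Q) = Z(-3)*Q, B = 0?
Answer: 1/966038 ≈ 1.0352e-6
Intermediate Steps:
K(Q) = -3*Q
1/(K(m(-29, B)) + 966038) = 1/(-3*0 + 966038) = 1/(0 + 966038) = 1/966038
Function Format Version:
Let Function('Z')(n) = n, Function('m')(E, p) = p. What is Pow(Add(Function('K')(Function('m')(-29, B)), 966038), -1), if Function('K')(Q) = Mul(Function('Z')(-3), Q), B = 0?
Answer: Rational(1, 966038) ≈ 1.0352e-6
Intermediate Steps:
Function('K')(Q) = Mul(-3, Q)
Pow(Add(Function('K')(Function('m')(-29, B)), 966038), -1) = Pow(Add(Mul(-3, 0), 966038), -1) = Pow(Add(0, 966038), -1) = Pow(966038, -1) = Rational(1, 966038)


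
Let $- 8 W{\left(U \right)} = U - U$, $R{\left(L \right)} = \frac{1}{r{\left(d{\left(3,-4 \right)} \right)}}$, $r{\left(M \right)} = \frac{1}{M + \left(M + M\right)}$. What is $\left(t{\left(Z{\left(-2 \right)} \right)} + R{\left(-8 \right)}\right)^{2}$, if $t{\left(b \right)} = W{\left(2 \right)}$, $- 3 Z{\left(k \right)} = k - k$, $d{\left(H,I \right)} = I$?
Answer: $144$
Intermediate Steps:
$r{\left(M \right)} = \frac{1}{3 M}$ ($r{\left(M \right)} = \frac{1}{M + 2 M} = \frac{1}{3 M}$)
$R{\left(L \right)} = -12$ ($R{\left(L \right)} = \frac{1}{\frac{1}{3} \frac{1}{-4}} = \frac{1}{\frac{1}{3} \left(- \frac{1}{4}\right)} = \frac{1}{- \frac{1}{12}} = -12$)
$Z{\left(k \right)} = 0$ ($Z{\left(k \right)} = - \frac{k - k}{3} = \left(- \frac{1}{3}\right) 0 = 0$)
$W{\left(U \right)} = 0$ ($W{\left(U \right)} = - \frac{U - U}{8} = \left(- \frac{1}{8}\right) 0 = 0$)
$t{\left(b \right)} = 0$
$\left(t{\left(Z{\left(-2 \right)} \right)} + R{\left(-8 \right)}\right)^{2} = \left(0 - 12\right)^{2} = \left(-12\right)^{2} = 144$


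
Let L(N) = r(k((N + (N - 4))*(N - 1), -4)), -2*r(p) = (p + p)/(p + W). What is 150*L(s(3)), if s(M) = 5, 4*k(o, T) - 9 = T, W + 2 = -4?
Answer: 750/19 ≈ 39.474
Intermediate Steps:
W = -6 (W = -2 - 4 = -6)
k(o, T) = 9/4 + T/4
r(p) = -p/(-6 + p) (r(p) = -(p + p)/(2*(p - 6)) = -2*p/(2*(-6 + p)) = -p/(-6 + p))
L(N) = 5/19 (L(N) = -(9/4 + (¼)*(-4))/(-6 + (9/4 + (¼)*(-4))) = -(9/4 - 1)/(-6 + (9/4 - 1)) = -1*5/4/(-6 + 5/4) = -1*5/4/(-19/4) = -1*5/4*(-4/19) = 5/19)
150*L(s(3)) = 150*(5/19) = 750/19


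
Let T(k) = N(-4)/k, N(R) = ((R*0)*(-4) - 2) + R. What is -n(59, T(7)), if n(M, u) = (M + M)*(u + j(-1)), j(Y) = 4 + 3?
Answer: -5074/7 ≈ -724.86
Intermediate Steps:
N(R) = -2 + R (N(R) = (0*(-4) - 2) + R = (0 - 2) + R = -2 + R)
T(k) = -6/k (T(k) = (-2 - 4)/k = -6/k)
j(Y) = 7
n(M, u) = 2*M*(7 + u) (n(M, u) = (M + M)*(u + 7) = (2*M)*(7 + u) = 2*M*(7 + u))
-n(59, T(7)) = -2*59*(7 - 6/7) = -2*59*43/7 = -1*5074/7 = -5074/7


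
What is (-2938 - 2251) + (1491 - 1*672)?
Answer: -4370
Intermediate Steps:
(-2938 - 2251) + (1491 - 1*672) = -5189 + (1491 - 672) = -5189 + 819 = -4370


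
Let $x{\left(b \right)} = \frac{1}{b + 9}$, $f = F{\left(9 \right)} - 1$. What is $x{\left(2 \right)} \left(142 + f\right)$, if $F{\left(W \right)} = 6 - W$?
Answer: $\frac{138}{11} \approx 12.545$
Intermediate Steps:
$f = -4$ ($f = \left(6 - 9\right) - 1 = -3 - 1 = -4$)
$x{\left(b \right)} = \frac{1}{9 + b}$
$x{\left(2 \right)} \left(142 + f\right) = \frac{142 - 4}{9 + 2} = \frac{1}{11} \cdot 138 = \frac{138}{11}$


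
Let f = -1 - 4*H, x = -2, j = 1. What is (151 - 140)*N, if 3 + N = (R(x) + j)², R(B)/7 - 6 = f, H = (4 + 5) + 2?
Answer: 813791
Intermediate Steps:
H = 11 (H = 9 + 2 = 11)
f = -45 (f = -1 - 4*11 = -1 - 44 = -45)
R(B) = -273 (R(B) = 42 + 7*(-45) = 42 - 315 = -273)
N = 73981 (N = -3 + (-273 + 1)² = -3 + (-272)² = -3 + 73984 = 73981)
(151 - 140)*N = (151 - 140)*73981 = 11*73981 = 813791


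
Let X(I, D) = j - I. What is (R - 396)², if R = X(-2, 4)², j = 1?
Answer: 149769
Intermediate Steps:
X(I, D) = 1 - I
R = 9 (R = (1 - 1*(-2))² = (1 + 2)² = 3² = 9)
(R - 396)² = (9 - 396)² = (-387)² = 149769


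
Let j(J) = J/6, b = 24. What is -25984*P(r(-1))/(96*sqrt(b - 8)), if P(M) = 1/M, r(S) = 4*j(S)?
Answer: 203/2 ≈ 101.50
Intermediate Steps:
j(J) = J/6 (j(J) = J*(1/6) = J/6)
r(S) = 2*S/3 (r(S) = 4*(S/6) = 2*S/3)
P(M) = 1/M
-25984*P(r(-1))/(96*sqrt(b - 8)) = -25984*(-1/(64*sqrt(24 - 8))) = -25984/(((sqrt(16)/(1/(-2/3)))*6)*16) = -25984/(((4/(-3/2))*6)*16) = -25984/(((4*(-2/3))*6)*16) = -25984/(-8/3*6*16) = -25984/((-16*16)) = -25984/(-256) = -25984*(-1/256) = 203/2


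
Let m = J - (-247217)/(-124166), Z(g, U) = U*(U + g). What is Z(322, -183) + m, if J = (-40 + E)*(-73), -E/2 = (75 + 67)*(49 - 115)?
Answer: -172693920831/124166 ≈ -1.3908e+6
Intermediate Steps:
E = 18744 (E = -2*(75 + 67)*(49 - 115) = -284*(-66) = -2*(-9372) = 18744)
J = -1365392 (J = (-40 + 18744)*(-73) = 18704*(-73) = -1365392)
m = -169535510289/124166 (m = -1365392 - (-247217)/(-124166) = -1365392 - (-247217)*(-1)/124166 = -1365392 - 1*247217/124166 = -1365392 - 247217/124166 = -169535510289/124166 ≈ -1.3654e+6)
Z(322, -183) + m = -183*(-183 + 322) - 169535510289/124166 = -183*139 - 169535510289/124166 = -25437 - 169535510289/124166 = -172693920831/124166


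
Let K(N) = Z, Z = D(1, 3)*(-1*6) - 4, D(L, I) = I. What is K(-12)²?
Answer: 484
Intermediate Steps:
Z = -22 (Z = 3*(-1*6) - 4 = 3*(-6) - 4 = -18 - 4 = -22)
K(N) = -22
K(-12)² = (-22)² = 484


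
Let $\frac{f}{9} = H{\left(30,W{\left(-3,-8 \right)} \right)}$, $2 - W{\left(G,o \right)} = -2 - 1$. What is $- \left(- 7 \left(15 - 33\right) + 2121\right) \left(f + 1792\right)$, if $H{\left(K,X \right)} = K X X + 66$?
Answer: $-20528592$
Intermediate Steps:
$W{\left(G,o \right)} = 5$ ($W{\left(G,o \right)} = 2 - \left(-2 - 1\right) = 2 - -3 = 2 + 3 = 5$)
$H{\left(K,X \right)} = 66 + K X^{2}$ ($H{\left(K,X \right)} = K X^{2} + 66 = 66 + K X^{2}$)
$f = 7344$ ($f = 9 \left(66 + 30 \cdot 5^{2}\right) = 9 \left(66 + 30 \cdot 25\right) = 9 \left(66 + 750\right) = 9 \cdot 816 = 7344$)
$- \left(- 7 \left(15 - 33\right) + 2121\right) \left(f + 1792\right) = - \left(- 7 \left(15 - 33\right) + 2121\right) \left(7344 + 1792\right) = - \left(\left(-7\right) \left(-18\right) + 2121\right) 9136 = - \left(126 + 2121\right) 9136 = - 2247 \cdot 9136 = \left(-1\right) 20528592 = -20528592$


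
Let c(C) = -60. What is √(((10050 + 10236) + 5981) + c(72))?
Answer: √26207 ≈ 161.89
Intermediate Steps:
√(((10050 + 10236) + 5981) + c(72)) = √(((10050 + 10236) + 5981) - 60) = √((20286 + 5981) - 60) = √(26267 - 60) = √26207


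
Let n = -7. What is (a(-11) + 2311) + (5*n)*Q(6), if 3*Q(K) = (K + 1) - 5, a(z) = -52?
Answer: 6707/3 ≈ 2235.7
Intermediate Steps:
Q(K) = -4/3 + K/3 (Q(K) = ((K + 1) - 5)/3 = ((1 + K) - 5)/3 = (-4 + K)/3 = -4/3 + K/3)
(a(-11) + 2311) + (5*n)*Q(6) = (-52 + 2311) + (5*(-7))*(-4/3 + (1/3)*6) = 2259 - 35*(-4/3 + 2) = 2259 - 35*2/3 = 2259 - 70/3 = 6707/3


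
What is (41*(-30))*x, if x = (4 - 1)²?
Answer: -11070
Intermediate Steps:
x = 9 (x = 3² = 9)
(41*(-30))*x = (41*(-30))*9 = -1230*9 = -11070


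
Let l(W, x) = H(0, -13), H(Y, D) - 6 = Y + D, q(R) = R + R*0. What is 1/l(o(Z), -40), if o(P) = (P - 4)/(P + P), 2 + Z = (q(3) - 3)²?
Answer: -⅐ ≈ -0.14286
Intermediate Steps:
q(R) = R (q(R) = R + 0 = R)
Z = -2 (Z = -2 + (3 - 3)² = -2 + 0² = -2 + 0 = -2)
H(Y, D) = 6 + D + Y (H(Y, D) = 6 + (Y + D) = 6 + (D + Y) = 6 + D + Y)
o(P) = (-4 + P)/(2*P) (o(P) = (-4 + P)/((2*P)) = (-4 + P)*(1/(2*P)) = (-4 + P)/(2*P))
l(W, x) = -7 (l(W, x) = 6 - 13 + 0 = -7)
1/l(o(Z), -40) = 1/(-7) = -⅐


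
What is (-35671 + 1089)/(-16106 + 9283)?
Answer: 34582/6823 ≈ 5.0684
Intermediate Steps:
(-35671 + 1089)/(-16106 + 9283) = -34582/(-6823) = -34582*(-1/6823) = 34582/6823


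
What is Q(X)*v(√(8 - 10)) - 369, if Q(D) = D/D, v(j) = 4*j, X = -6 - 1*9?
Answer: -369 + 4*I*√2 ≈ -369.0 + 5.6569*I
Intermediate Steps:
X = -15 (X = -6 - 9 = -15)
Q(D) = 1
Q(X)*v(√(8 - 10)) - 369 = 1*(4*√(8 - 10)) - 369 = 1*(4*√(-2)) - 369 = 1*(4*(I*√2)) - 369 = 1*(4*I*√2) - 369 = 4*I*√2 - 369 = -369 + 4*I*√2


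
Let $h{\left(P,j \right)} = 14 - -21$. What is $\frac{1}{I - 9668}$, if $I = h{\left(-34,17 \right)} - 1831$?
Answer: $- \frac{1}{11464} \approx -8.723 \cdot 10^{-5}$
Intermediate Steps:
$h{\left(P,j \right)} = 35$ ($h{\left(P,j \right)} = 14 + 21 = 35$)
$I = -1796$ ($I = 35 - 1831 = -1796$)
$\frac{1}{I - 9668} = \frac{1}{-1796 - 9668} = \frac{1}{-11464} = - \frac{1}{11464}$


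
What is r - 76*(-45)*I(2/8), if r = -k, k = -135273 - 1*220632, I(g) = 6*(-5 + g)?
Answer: 258435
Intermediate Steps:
I(g) = -30 + 6*g
k = -355905 (k = -135273 - 220632 = -355905)
r = 355905 (r = -1*(-355905) = 355905)
r - 76*(-45)*I(2/8) = 355905 - 76*(-45)*(-30 + 6*(2/8)) = 355905 - (-3420)*(-30 + 6*(2*(1/8))) = 355905 - (-3420)*(-30 + 6*(1/4)) = 355905 - (-3420)*(-30 + 3/2) = 355905 - (-3420)*(-57)/2 = 355905 - 1*97470 = 355905 - 97470 = 258435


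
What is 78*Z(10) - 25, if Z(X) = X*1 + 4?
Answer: 1067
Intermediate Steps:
Z(X) = 4 + X (Z(X) = X + 4 = 4 + X)
78*Z(10) - 25 = 78*(4 + 10) - 25 = 78*14 - 25 = 1092 - 25 = 1067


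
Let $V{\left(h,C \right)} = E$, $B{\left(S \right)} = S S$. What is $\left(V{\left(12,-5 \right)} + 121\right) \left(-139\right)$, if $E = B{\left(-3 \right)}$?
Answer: $-18070$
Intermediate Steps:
$B{\left(S \right)} = S^{2}$
$E = 9$ ($E = \left(-3\right)^{2} = 9$)
$V{\left(h,C \right)} = 9$
$\left(V{\left(12,-5 \right)} + 121\right) \left(-139\right) = \left(9 + 121\right) \left(-139\right) = 130 \left(-139\right) = -18070$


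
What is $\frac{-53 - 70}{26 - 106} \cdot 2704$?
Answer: $\frac{20787}{5} \approx 4157.4$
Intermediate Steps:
$\frac{-53 - 70}{26 - 106} \cdot 2704 = - \frac{123}{-80} \cdot 2704 = \left(-123\right) \left(- \frac{1}{80}\right) 2704 = \frac{123}{80} \cdot 2704 = \frac{20787}{5}$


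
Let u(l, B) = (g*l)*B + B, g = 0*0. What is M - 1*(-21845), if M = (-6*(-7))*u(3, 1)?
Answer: 21887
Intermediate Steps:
g = 0
u(l, B) = B (u(l, B) = (0*l)*B + B = 0*B + B = 0 + B = B)
M = 42 (M = -6*(-7)*1 = 42*1 = 42)
M - 1*(-21845) = 42 - 1*(-21845) = 42 + 21845 = 21887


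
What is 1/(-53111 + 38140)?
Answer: -1/14971 ≈ -6.6796e-5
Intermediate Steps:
1/(-53111 + 38140) = 1/(-14971) = -1/14971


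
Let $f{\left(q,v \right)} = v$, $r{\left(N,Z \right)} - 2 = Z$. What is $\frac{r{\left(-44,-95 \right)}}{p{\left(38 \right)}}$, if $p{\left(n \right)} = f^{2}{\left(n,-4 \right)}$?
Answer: $- \frac{93}{16} \approx -5.8125$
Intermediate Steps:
$r{\left(N,Z \right)} = 2 + Z$
$p{\left(n \right)} = 16$ ($p{\left(n \right)} = \left(-4\right)^{2} = 16$)
$\frac{r{\left(-44,-95 \right)}}{p{\left(38 \right)}} = \frac{2 - 95}{16} = \left(-93\right) \frac{1}{16} = - \frac{93}{16}$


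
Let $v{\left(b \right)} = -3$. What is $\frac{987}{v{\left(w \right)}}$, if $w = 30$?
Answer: $-329$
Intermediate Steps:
$\frac{987}{v{\left(w \right)}} = \frac{987}{-3} = 987 \left(- \frac{1}{3}\right) = -329$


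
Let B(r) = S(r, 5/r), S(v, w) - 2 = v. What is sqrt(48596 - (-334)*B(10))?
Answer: 2*sqrt(13151) ≈ 229.36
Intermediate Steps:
S(v, w) = 2 + v
B(r) = 2 + r
sqrt(48596 - (-334)*B(10)) = sqrt(48596 - (-334)*(2 + 10)) = sqrt(48596 - (-334)*12) = sqrt(48596 - 1*(-4008)) = sqrt(48596 + 4008) = sqrt(52604) = 2*sqrt(13151)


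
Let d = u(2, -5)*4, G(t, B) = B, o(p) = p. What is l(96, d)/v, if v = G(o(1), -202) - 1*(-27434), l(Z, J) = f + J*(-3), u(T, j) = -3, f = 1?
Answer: 1/736 ≈ 0.0013587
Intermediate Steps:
d = -12 (d = -3*4 = -12)
l(Z, J) = 1 - 3*J (l(Z, J) = 1 + J*(-3) = 1 - 3*J)
v = 27232 (v = -202 - 1*(-27434) = -202 + 27434 = 27232)
l(96, d)/v = (1 - 3*(-12))/27232 = (1 + 36)*(1/27232) = 37*(1/27232) = 1/736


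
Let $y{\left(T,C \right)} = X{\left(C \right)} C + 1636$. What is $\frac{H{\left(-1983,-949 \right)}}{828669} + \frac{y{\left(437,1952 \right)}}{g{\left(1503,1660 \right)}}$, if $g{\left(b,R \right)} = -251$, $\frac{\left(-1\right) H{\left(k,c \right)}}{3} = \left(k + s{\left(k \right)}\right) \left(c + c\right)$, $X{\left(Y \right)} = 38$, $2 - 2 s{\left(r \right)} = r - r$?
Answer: $- \frac{21885238912}{69331973} \approx -315.66$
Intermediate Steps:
$s{\left(r \right)} = 1$ ($s{\left(r \right)} = 1 - \frac{r - r}{2} = 1 - 0 = 1 + 0 = 1$)
$H{\left(k,c \right)} = - 6 c \left(1 + k\right)$ ($H{\left(k,c \right)} = - 3 \left(k + 1\right) \left(c + c\right) = - 3 \left(1 + k\right) 2 c = - 3 \cdot 2 c \left(1 + k\right) = - 6 c \left(1 + k\right)$)
$y{\left(T,C \right)} = 1636 + 38 C$ ($y{\left(T,C \right)} = 38 C + 1636 = 1636 + 38 C$)
$\frac{H{\left(-1983,-949 \right)}}{828669} + \frac{y{\left(437,1952 \right)}}{g{\left(1503,1660 \right)}} = \frac{\left(-6\right) \left(-949\right) \left(1 - 1983\right)}{828669} + \frac{1636 + 38 \cdot 1952}{-251} = \left(-6\right) \left(-949\right) \left(-1982\right) \frac{1}{828669} + \left(1636 + 74176\right) \left(- \frac{1}{251}\right) = \left(-11285508\right) \frac{1}{828669} + 75812 \left(- \frac{1}{251}\right) = - \frac{3761836}{276223} - \frac{75812}{251} = - \frac{21885238912}{69331973}$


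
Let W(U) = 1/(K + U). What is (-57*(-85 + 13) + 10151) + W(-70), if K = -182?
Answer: 3592259/252 ≈ 14255.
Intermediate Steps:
W(U) = 1/(-182 + U)
(-57*(-85 + 13) + 10151) + W(-70) = (-57*(-85 + 13) + 10151) + 1/(-182 - 70) = (-57*(-72) + 10151) + 1/(-252) = (4104 + 10151) - 1/252 = 14255 - 1/252 = 3592259/252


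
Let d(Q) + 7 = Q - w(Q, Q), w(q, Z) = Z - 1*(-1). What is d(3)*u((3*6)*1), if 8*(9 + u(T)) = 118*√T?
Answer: 72 - 354*√2 ≈ -428.63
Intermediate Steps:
w(q, Z) = 1 + Z (w(q, Z) = Z + 1 = 1 + Z)
u(T) = -9 + 59*√T/4 (u(T) = -9 + (118*√T)/8 = -9 + 59*√T/4)
d(Q) = -8 (d(Q) = -7 + (Q - (1 + Q)) = -7 + (Q + (-1 - Q)) = -7 - 1 = -8)
d(3)*u((3*6)*1) = -8*(-9 + 59*√((3*6)*1)/4) = -8*(-9 + 59*√(18*1)/4) = -8*(-9 + 59*√18/4) = -8*(-9 + 59*(3*√2)/4) = -8*(-9 + 177*√2/4) = 72 - 354*√2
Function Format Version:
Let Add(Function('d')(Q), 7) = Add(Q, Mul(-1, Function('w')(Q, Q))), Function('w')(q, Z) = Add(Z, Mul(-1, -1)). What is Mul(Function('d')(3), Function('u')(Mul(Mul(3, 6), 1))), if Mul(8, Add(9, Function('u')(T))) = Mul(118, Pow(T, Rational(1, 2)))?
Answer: Add(72, Mul(-354, Pow(2, Rational(1, 2)))) ≈ -428.63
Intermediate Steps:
Function('w')(q, Z) = Add(1, Z) (Function('w')(q, Z) = Add(Z, 1) = Add(1, Z))
Function('u')(T) = Add(-9, Mul(Rational(59, 4), Pow(T, Rational(1, 2)))) (Function('u')(T) = Add(-9, Mul(Rational(1, 8), Mul(118, Pow(T, Rational(1, 2))))) = Add(-9, Mul(Rational(59, 4), Pow(T, Rational(1, 2)))))
Function('d')(Q) = -8 (Function('d')(Q) = Add(-7, Add(Q, Mul(-1, Add(1, Q)))) = Add(-7, Add(Q, Add(-1, Mul(-1, Q)))) = Add(-7, -1) = -8)
Mul(Function('d')(3), Function('u')(Mul(Mul(3, 6), 1))) = Mul(-8, Add(-9, Mul(Rational(59, 4), Pow(Mul(Mul(3, 6), 1), Rational(1, 2))))) = Mul(-8, Add(-9, Mul(Rational(59, 4), Pow(Mul(18, 1), Rational(1, 2))))) = Mul(-8, Add(-9, Mul(Rational(59, 4), Pow(18, Rational(1, 2))))) = Mul(-8, Add(-9, Mul(Rational(59, 4), Mul(3, Pow(2, Rational(1, 2)))))) = Mul(-8, Add(-9, Mul(Rational(177, 4), Pow(2, Rational(1, 2))))) = Add(72, Mul(-354, Pow(2, Rational(1, 2))))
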